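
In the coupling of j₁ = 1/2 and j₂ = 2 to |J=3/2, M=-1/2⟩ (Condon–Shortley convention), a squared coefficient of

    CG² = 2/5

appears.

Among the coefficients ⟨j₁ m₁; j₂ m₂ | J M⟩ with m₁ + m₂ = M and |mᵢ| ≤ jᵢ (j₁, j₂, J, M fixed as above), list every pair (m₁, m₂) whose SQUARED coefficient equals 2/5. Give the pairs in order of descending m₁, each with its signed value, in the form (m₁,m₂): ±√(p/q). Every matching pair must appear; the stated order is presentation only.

(-1/2,0): −√(2/5)

Admissible pairs with m₁+m₂ = M = -1/2: (-1/2,0), (1/2,-1)
  (m₁,m₂)=(1/2,-1): CG² = 3/5, CG = +√(3/5)
  (m₁,m₂)=(-1/2,0): CG² = 2/5, CG = −√(2/5)   ← matches the target
Pairs with CG² = 2/5: (-1/2,0): −√(2/5)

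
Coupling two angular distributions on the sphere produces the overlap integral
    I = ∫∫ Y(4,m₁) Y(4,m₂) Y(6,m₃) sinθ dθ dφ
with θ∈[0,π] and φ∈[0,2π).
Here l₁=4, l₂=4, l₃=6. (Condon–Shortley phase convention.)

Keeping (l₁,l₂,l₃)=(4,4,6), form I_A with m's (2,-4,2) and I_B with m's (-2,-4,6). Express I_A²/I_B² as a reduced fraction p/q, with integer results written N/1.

5/11

Shared (l₁,l₂,l₃)=(4,4,6): N and (l;000)² cancel in I_A²/I_B².
A: Δ = 2!·6!·6!/15! = 1/1261260; Racah Σ t=0..0: t=0:+1/69120 = 1/69120; ⇒ 3j(4 4 6; 2 -4 2)² = 4/429, sgn +1
B: Δ = 2!·6!·6!/15! = 1/1261260; Racah Σ t=0..0: t=0:+1/1036800 = 1/1036800; ⇒ 3j(4 4 6; -2 -4 6)² = 4/195, sgn +1
I_A²/I_B² = (4/429)/(4/195) = 5/11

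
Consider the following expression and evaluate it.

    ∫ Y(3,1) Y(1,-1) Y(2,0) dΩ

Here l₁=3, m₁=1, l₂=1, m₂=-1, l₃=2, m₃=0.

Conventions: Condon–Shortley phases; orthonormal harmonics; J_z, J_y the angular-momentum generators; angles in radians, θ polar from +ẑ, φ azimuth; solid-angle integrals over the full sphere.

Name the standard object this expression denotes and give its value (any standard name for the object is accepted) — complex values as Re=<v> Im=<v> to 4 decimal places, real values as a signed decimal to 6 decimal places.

Gaunt coefficient, -0.202301

This is a Gaunt coefficient — the integral of a triple product of spherical harmonics over the sphere.
Checks pass: Σm=0; 6 even; l₃=2∈[2,4].
(2·3+1)(2·1+1)(2·2+1) = 105
Δ: 2! 4! 0! / 7! → 1/105
sum: t=1:−1/4 = -1/4
3j²(3 1 2; 0 0 0) = Δ·Π!·Σ² = 3/35  (sign -1)
sum: t=0:+1/8 = 1/8
3j²(3 1 2; 1 -1 0) = Δ·Π!·Σ² = 2/35  (sign +1)
combine: 4πI² = 105·3/35·2/35 = 18/35
take √, sign -1: I = -0.20230066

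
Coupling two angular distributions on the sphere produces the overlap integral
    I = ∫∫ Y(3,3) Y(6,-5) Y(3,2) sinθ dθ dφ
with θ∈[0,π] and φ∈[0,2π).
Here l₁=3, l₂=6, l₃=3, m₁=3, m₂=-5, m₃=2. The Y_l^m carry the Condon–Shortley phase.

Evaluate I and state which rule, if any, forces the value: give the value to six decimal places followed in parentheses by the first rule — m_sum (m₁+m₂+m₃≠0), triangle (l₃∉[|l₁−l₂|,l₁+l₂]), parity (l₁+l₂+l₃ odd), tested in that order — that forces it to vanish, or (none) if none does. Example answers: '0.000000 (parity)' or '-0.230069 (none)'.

-0.254801 (none)

Checks pass: Σm=0; 12 even; l₃=3∈[3,9].
(2·3+1)(2·6+1)(2·3+1) = 637
Δ: 6! 0! 6! / 13! → 1/12012
sum: t=3:−1/1296 = -1/1296
3j²(3 6 3; 0 0 0) = Δ·Π!·Σ² = 100/3003  (sign +1)
sum: t=0:+1/86400 = 1/86400
3j²(3 6 3; 3 -5 2) = Δ·Π!·Σ² = 1/26  (sign -1)
combine: 4πI² = 637·100/3003·1/26 = 350/429
take √, sign -1: I = -0.25480060
No selection rule forces the value: the integral is nonzero (none).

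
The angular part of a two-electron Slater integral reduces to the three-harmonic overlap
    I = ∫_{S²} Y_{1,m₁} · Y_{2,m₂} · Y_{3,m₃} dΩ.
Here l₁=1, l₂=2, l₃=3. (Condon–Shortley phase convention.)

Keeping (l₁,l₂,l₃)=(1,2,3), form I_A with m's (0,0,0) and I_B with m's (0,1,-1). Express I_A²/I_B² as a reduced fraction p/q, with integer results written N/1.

l's match ⇒ only the (l;m) 3-j factors differ between A and B.
A: triangle coeff Δ(1,2,3) = 1/105; Σ_t [0,0]: t=0:+1/4 = 1/4; (3j)²=3/35 [(1 2 3; 0 0 0)], sign=-1
B: triangle coeff Δ(1,2,3) = 1/105; Σ_t [0,0]: t=0:+1/6 = 1/6; (3j)²=8/105 [(1 2 3; 0 1 -1)], sign=+1
I_A²/I_B² = (3/35)/(8/105) = 9/8

9/8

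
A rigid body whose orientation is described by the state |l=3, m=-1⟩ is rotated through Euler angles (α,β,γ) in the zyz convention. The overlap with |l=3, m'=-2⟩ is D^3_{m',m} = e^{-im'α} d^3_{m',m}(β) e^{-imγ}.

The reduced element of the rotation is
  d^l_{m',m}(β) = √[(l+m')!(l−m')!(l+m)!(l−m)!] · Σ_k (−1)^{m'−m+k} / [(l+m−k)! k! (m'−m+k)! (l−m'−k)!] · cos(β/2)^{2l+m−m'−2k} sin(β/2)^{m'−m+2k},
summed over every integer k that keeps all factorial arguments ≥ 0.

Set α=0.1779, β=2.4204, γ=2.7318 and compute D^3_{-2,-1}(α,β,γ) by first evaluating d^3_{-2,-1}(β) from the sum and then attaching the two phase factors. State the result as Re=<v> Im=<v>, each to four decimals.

Re=0.2111 Im=-0.0114

Split into d^3_{-2,-1}(β=2.4204) × two z-phases.
With c≡cos(β/2)=0.352832 and s≡sin(β/2)=0.935687, N=[1·120·2·24]^{1/2}=75.894664
k: max(0,(-1)−(-2))=1 … min(3+(-1),3−(-2))=2
  k=1: (−1)^0·75.8947/(24)·0.3528^5·0.9357^1 = +0.016180
  k=2: (−1)^1·75.8947/(12)·0.3528^3·0.9357^3 = -0.227576
d^3_{-2,-1}(2.4204) = +0.016180 -0.227576 = -0.211396
D = (+0.937368+0.348340i)·(-0.211396)·(-0.917203+0.398419i) = +0.211088-0.011408i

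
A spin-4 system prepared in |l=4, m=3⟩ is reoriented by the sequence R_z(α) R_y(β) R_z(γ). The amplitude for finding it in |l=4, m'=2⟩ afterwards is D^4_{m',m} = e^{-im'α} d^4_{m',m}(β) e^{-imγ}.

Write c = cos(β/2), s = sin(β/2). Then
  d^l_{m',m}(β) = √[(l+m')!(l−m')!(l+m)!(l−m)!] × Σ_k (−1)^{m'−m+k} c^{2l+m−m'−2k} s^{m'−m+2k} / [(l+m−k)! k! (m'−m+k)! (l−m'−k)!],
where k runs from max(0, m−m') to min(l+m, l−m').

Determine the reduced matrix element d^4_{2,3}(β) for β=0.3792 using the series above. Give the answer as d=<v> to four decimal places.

d=0.5527

d^4_{2,3}(β=0.3792) via the finite sum:
Half-angle: c=0.982080, s=0.188466. N=√(720·2·5040·1)=2693.993318
k∈{1,2} keeps every argument non-negative
  k=1: (−1)^0·2693.9933/(720)·0.9821^7·0.1885^1 = +0.621333
  k=2: (−1)^1·2693.9933/(240)·0.9821^5·0.1885^3 = -0.068647
d^4_{2,3}(0.3792) = +0.621333 -0.068647 = +0.552686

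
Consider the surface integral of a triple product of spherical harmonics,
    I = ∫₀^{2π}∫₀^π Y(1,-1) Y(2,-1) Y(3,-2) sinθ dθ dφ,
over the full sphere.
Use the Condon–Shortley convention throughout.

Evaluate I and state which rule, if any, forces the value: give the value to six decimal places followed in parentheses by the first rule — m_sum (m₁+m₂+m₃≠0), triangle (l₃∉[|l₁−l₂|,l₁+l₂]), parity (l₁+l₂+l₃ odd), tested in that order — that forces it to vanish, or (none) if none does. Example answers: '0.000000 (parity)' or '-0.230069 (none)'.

-1 − 1 − 2 = -4 ≠ 0: azimuthal integral kills it; I = 0

0.000000 (m_sum)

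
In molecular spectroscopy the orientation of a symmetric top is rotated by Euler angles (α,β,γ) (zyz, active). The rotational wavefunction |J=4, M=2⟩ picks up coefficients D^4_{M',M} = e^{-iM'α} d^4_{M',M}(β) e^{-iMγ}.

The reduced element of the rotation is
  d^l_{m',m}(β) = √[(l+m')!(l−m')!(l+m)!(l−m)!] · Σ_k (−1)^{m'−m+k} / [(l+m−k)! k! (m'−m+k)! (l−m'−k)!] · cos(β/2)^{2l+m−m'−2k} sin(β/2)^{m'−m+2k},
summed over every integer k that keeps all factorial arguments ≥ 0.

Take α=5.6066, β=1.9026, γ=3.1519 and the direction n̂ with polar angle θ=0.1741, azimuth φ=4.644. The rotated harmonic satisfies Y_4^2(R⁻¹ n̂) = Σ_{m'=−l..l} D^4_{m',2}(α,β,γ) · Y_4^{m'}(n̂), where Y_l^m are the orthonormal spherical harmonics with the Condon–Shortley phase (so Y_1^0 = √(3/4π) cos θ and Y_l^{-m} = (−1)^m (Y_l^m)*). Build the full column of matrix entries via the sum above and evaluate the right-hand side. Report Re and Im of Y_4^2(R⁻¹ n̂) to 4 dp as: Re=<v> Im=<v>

Re=-0.1951 Im=-0.0545

Need the full column D^4_{m',2} for m'=−4..4 at α=5.6066, β=1.9026, γ=3.1519.
cos(β/2)=0.580625, sin(β/2)=0.814171
d^4_{-4,2}: single k=6 term ⇒ +0.519594;  D = -0.475565-0.209323i
d^4_{-3,2}: k∈[5..6] ⇒ +0.786051 -0.515192 = +0.270859;  D = -0.124975-0.240304i
d^4_{-2,2}: k∈[4..6] ⇒ +0.749095 -1.178329 +0.193075 = -0.236159;  D = -0.046226+0.231591i
d^4_{-1,2}: k∈[3..5] ⇒ +0.503664 -1.485498 +0.584173 = -0.397660;  D = -0.304863+0.255327i
d^4_{0,2}: k∈[2..4] ⇒ +0.240950 -1.263386 +0.931551 = -0.090884;  D = -0.090865+0.001873i
d^4_{1,2}: k∈[1..3] ⇒ +0.076846 -0.755496 +0.990332 = +0.311682;  D = +0.246994+0.190104i
d^4_{2,2}: k∈[0..2] ⇒ +0.012917 -0.304781 +0.749095 = +0.457232;  D = +0.107904+0.444317i
d^4_{3,2}: k∈[0..1] ⇒ -0.067772 +0.399771 = +0.331999;  D = -0.140914+0.300610i
d^4_{4,2}: single k=0 term ⇒ +0.134396;  D = -0.120671+0.059166i
Y_4^{m'}(θ=0.1741,φ=4.644) and Σ D·Y over m':
  (-0.4756-0.2093i)·(+0.0004+0.0001i)  (-0.1250-0.2403i)·(+0.0013-0.0063i)  (-0.0462+0.2316i)·(-0.0576-0.0079i)  (-0.3049+0.2553i)·(-0.0209+0.3052i)  (-0.0909+0.0019i)·(+0.7227+0.0000i)  (+0.2470+0.1901i)·(+0.0209+0.3052i)  (+0.1079+0.4443i)·(-0.0576+0.0079i)  (-0.1409+0.3006i)·(-0.0013-0.0063i)  (-0.1207+0.0592i)·(+0.0004-0.0001i)
Y_4^2(R⁻¹ n̂) = -0.195099-0.054498i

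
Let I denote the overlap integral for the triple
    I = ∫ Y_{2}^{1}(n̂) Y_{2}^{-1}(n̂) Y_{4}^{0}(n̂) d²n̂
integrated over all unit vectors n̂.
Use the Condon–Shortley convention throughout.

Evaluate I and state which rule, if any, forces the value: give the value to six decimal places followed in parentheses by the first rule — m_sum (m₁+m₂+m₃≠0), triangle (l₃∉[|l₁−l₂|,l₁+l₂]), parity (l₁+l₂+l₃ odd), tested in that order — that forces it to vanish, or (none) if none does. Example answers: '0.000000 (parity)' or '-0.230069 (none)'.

0.161197 (none)

m-sum 0 ✓  L=8 even ✓  0≤4≤4 ✓
Π(2lᵢ+1) = 5×5×9 = 225
triangle coeff Δ(2,2,4) = 1/630
Σ_t [0,0]: t=0:+1/16 = 1/16
(3j)²=2/35 [(2 2 4; 0 0 0)], sign=+1
Σ_t [0,0]: t=0:+1/36 = 1/36
(3j)²=8/315 [(2 2 4; 1 -1 0)], sign=+1
⇒ 4πI² = 16/49
I = (+1)√(16/49/(4π)) = 0.16119702
No selection rule forces the value: the integral is nonzero (none).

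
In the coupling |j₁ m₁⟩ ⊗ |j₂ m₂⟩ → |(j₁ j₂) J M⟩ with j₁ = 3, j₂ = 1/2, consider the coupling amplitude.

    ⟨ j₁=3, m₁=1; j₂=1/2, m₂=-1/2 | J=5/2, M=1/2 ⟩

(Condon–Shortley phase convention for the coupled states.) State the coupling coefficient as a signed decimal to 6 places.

+√(4/7) ≈ +0.755929

j₁+j₂−J=1  J+j₁−j₂=5  J−j₁+j₂=0  j₁+j₂+J+1=7
(j₁±m₁, j₂±m₂, J±M) = (4,2,0,1,3,2)
P² = 576/7
sum k=0..0:
  [0] +1/12 = 1/12
S = 1/12
C² = P²·S² = 4/7 ; C = +0.755929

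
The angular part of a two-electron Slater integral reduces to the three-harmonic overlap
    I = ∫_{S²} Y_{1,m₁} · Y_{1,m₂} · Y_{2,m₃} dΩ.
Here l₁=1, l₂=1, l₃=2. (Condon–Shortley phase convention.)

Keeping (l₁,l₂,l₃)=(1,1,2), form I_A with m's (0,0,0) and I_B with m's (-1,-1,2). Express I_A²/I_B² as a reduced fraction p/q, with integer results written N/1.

Shared (l₁,l₂,l₃)=(1,1,2): N and (l;000)² cancel in I_A²/I_B².
A: Δ = 0!·2!·2!/5! = 1/30; Racah Σ t=0..0: t=0:+1/1 = 1/1; ⇒ 3j(1 1 2; 0 0 0)² = 2/15, sgn +1
B: Δ = 0!·2!·2!/5! = 1/30; Racah Σ t=0..0: t=0:+1/4 = 1/4; ⇒ 3j(1 1 2; -1 -1 2)² = 1/5, sgn +1
I_A²/I_B² = (2/15)/(1/5) = 2/3

2/3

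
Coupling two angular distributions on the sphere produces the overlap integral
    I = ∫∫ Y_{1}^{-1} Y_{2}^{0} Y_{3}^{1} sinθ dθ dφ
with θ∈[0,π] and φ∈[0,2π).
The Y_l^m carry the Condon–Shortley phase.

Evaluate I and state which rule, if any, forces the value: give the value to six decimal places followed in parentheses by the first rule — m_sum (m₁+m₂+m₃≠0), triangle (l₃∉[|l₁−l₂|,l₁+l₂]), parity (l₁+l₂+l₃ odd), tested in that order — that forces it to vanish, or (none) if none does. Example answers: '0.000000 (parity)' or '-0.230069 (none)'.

Rules hold: Σm=0, L=6 even, 1≤3≤3.
N = 3·5·7 = 105
Δ = 0!·2!·4!/7! = 1/105
Racah Σ t=0..0: t=0:+1/4 = 1/4
⇒ 3j(1 2 3; 0 0 0)² = 3/35, sgn -1
Racah Σ t=0..0: t=0:+1/8 = 1/8
⇒ 3j(1 2 3; -1 0 1)² = 2/35, sgn +1
4πI² = N·(3j₀)²·(3jₘ)² = 18/35
I = -1·√(0.514286/4π) = -0.20230066
No selection rule forces the value: the integral is nonzero (none).

-0.202301 (none)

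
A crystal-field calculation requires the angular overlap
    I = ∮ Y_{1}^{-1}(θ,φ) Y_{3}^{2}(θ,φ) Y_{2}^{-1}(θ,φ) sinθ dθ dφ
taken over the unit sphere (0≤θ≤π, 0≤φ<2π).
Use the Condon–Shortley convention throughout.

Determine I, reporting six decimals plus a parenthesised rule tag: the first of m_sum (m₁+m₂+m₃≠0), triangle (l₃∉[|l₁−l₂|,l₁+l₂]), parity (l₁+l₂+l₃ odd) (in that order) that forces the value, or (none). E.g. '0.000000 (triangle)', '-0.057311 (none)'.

0.261169 (none)

Checks pass: Σm=0; 6 even; l₃=2∈[2,4].
(2·1+1)(2·3+1)(2·2+1) = 105
Δ: 2! 0! 4! / 7! → 1/105
sum: t=1:−1/4 = -1/4
3j²(1 3 2; 0 0 0) = Δ·Π!·Σ² = 3/35  (sign -1)
sum: t=2:+1/12 = 1/12
3j²(1 3 2; -1 2 -1) = Δ·Π!·Σ² = 2/21  (sign -1)
combine: 4πI² = 105·3/35·2/21 = 6/7
take √, sign +1: I = 0.26116903
No selection rule forces the value: the integral is nonzero (none).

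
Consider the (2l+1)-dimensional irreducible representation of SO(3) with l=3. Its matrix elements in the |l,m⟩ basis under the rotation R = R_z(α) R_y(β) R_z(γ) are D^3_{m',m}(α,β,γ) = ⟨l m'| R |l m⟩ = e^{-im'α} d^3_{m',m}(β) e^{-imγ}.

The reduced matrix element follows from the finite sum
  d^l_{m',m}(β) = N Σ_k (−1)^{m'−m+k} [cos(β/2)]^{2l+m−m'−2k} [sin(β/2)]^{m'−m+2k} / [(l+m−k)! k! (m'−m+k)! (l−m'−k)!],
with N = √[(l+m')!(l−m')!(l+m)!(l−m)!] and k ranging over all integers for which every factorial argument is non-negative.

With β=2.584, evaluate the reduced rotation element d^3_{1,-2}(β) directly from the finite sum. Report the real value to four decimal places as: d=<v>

d^3_{1,-2}(β=2.5840) via the finite sum:
Half-angle: c=0.275199, s=0.961387. N=√(24·2·1·120)=75.894664
Admissible k: 0..1 (factorial args all ≥0)
  k=0: (−1)^3·75.8947/(12)·0.2752^3·0.9614^3 = -0.117129
  k=1: (−1)^4·75.8947/(24)·0.2752^1·0.9614^5 = +0.714724
d^3_{1,-2}(2.5840) = -0.117129 +0.714724 = +0.597595

d=0.5976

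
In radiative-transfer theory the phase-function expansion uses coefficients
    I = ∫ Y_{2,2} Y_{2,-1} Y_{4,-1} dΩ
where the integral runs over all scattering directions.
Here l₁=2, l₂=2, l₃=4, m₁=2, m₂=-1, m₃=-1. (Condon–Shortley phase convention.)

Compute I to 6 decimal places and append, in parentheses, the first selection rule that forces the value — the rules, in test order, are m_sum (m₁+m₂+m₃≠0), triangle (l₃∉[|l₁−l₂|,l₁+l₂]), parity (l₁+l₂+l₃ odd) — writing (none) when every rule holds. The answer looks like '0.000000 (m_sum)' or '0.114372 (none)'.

-0.090112 (none)

m-sum 0 ✓  L=8 even ✓  0≤4≤4 ✓
Π(2lᵢ+1) = 5×5×9 = 225
triangle coeff Δ(2,2,4) = 1/630
Σ_t [0,0]: t=0:+1/16 = 1/16
(3j)²=2/35 [(2 2 4; 0 0 0)], sign=+1
Σ_t [0,0]: t=0:+1/144 = 1/144
(3j)²=1/126 [(2 2 4; 2 -1 -1)], sign=-1
⇒ 4πI² = 5/49
I = (-1)√(5/49/(4π)) = -0.09011188
No selection rule forces the value: the integral is nonzero (none).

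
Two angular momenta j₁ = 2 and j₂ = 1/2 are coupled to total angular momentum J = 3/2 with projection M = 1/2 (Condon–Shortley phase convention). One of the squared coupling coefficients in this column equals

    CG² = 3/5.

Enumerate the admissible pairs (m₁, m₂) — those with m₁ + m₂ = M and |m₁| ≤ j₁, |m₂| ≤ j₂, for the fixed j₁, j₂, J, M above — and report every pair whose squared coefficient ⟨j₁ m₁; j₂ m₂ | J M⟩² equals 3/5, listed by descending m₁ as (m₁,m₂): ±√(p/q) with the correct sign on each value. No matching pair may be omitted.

Admissible pairs with m₁+m₂ = M = 1/2: (0,1/2), (1,-1/2)
  (m₁,m₂)=(1,-1/2): CG² = 3/5, CG = +√(3/5)   ← matches the target
  (m₁,m₂)=(0,1/2): CG² = 2/5, CG = −√(2/5)
Pairs with CG² = 3/5: (1,-1/2): +√(3/5)

(1,-1/2): +√(3/5)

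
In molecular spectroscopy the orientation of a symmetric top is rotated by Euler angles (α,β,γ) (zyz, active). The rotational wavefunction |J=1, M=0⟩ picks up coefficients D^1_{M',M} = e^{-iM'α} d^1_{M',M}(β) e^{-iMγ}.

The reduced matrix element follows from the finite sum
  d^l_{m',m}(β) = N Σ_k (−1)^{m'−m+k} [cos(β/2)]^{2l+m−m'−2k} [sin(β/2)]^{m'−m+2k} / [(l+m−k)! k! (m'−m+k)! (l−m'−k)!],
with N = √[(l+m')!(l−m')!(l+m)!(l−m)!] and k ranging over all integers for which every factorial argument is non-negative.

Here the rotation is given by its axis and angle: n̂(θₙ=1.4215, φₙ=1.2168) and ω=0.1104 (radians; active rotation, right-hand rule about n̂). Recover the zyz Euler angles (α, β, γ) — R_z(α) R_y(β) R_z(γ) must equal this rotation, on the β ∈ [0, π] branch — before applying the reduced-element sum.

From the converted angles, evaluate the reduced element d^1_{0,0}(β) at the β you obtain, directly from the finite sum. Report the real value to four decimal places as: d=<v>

Axis–angle → zyz. n̂ = (sinθₙcosφₙ, sinθₙsinφₙ, cosθₙ) = (+0.342793, +0.927561, +0.148742), ω = 0.1104.
R = I cosω + sinω [n̂]ₓ + (1−cosω) n̂n̂ᵀ gives
  R = [+0.994627, -0.014452, +0.102505; +0.018324, +0.999150, -0.036928; -0.101884, +0.038607, +0.994047]
β = atan2(√(R₁₃²+R₂₃²), R₃₃) = 0.109171; α = atan2(R₂₃, R₁₃) mod 2π = 5.937408; γ = atan2(R₃₂, −R₃₁) mod 2π = 0.362215
d^1_{0,0}(β=0.1092) via the finite sum:
With c≡cos(β/2)=0.998511 and s≡sin(β/2)=0.054558, N=[1·1·1·1]^{1/2}=1.000000
Admissible k: 0..1 (factorial args all ≥0)
  k=0: (−1)^0·1.0000/(1)·0.9985^2·0.0546^0 = +0.997023
  k=1: (−1)^1·1.0000/(1)·0.9985^0·0.0546^2 = -0.002977
d^1_{0,0}(0.1092) = +0.997023 -0.002977 = +0.994047

d=0.9940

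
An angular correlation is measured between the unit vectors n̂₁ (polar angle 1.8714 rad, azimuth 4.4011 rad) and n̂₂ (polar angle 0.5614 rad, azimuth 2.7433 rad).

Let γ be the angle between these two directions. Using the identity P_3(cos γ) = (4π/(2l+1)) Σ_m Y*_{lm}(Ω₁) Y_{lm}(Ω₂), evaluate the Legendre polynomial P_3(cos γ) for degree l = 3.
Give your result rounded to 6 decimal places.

Summing Y*_{l m}(θ₁,φ₁)·Y_{l m}(θ₂,φ₂) over m ∈ [−3, 3]; prefactor 4π/(2·3+1) = 1.795196:
  [-3]  conj(Y_{3,-3})(Ω₁) = (0.292288, 0.216229) ; Y_{3,-3}(Ω₂) = (-0.023112, -0.058557) ; Δ = (0.005906, -0.022113)
  [-2]  conj(Y_{3,-2})(Ω₁) = (0.224278, -0.160989) ; Y_{3,-2}(Ω₂) = (0.171427, 0.175306) ; Δ = (0.066670, 0.011720)
  [-1]  conj(Y_{3,-1})(Ω₁) = (0.053101, 0.165037) ; Y_{3,-1}(Ω₂) = (-0.409608, -0.172356) ; Δ = (0.006695, -0.076753)
  [+0]  conj(Y_{3,0})(Ω₁) = (0.283051, -0.000000) ; Y_{3,0}(Ω₂) = (0.184137, 0.000000) ; Δ = (0.052120, 0.000000)
  [+1]  conj(Y_{3,1})(Ω₁) = (-0.053101, 0.165037) ; Y_{3,1}(Ω₂) = (0.409608, -0.172356) ; Δ = (0.006695, 0.076753)
  [+2]  conj(Y_{3,2})(Ω₁) = (0.224278, 0.160989) ; Y_{3,2}(Ω₂) = (0.171427, -0.175306) ; Δ = (0.066670, -0.011720)
  [+3]  conj(Y_{3,3})(Ω₁) = (-0.292288, 0.216229) ; Y_{3,3}(Ω₂) = (0.023112, -0.058557) ; Δ = (0.005906, 0.022113)
Total Σ_m = (0.210662, 0.000000). Multiply by 1.795196: (0.378179, 0.000000). P_3(cos γ) = 0.378179

0.378179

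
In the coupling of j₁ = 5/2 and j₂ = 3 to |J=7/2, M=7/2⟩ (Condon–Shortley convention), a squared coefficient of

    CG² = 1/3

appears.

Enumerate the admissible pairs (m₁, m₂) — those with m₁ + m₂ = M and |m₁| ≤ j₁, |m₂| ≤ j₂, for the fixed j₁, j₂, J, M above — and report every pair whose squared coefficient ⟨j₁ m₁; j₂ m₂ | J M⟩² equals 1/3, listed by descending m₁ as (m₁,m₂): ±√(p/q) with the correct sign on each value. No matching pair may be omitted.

(1/2,3): +√(1/3)

Admissible pairs with m₁+m₂ = M = 7/2: (1/2,3), (3/2,2), (5/2,1)
  (m₁,m₂)=(5/2,1): CG² = 2/9, CG = +√(2/9)
  (m₁,m₂)=(3/2,2): CG² = 4/9, CG = −√(4/9)
  (m₁,m₂)=(1/2,3): CG² = 1/3, CG = +√(1/3)   ← matches the target
Pairs with CG² = 1/3: (1/2,3): +√(1/3)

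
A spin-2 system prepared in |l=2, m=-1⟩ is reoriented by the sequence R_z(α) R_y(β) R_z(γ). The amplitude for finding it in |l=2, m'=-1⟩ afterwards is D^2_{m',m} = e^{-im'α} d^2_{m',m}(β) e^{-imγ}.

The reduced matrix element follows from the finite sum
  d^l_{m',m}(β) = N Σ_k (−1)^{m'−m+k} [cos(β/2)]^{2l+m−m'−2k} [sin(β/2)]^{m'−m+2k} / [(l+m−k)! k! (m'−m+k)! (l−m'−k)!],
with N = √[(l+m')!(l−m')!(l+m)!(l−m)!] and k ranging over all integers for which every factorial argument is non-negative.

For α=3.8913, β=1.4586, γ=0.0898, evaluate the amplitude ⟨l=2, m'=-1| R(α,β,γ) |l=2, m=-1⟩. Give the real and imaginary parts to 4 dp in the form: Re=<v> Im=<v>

D^2_{-1,-1}(3.8913,1.4586,0.0898) = e^{-i·-1·3.8913}·d^2_{-1,-1}(1.4586)·e^{-i·-1·0.0898}. Compute d first:
With c≡cos(β/2)=0.745641 and s≡sin(β/2)=0.666348, N=[1·6·1·6]^{1/2}=6.000000
Admissible k: 0..1 (factorial args all ≥0)
  k=0: (−1)^0·6.0000/(6)·0.7456^4·0.6663^0 = +0.309114
  k=1: (−1)^1·6.0000/(2)·0.7456^2·0.6663^2 = -0.740599
d^2_{-1,-1}(1.4586) = +0.309114 -0.740599 = -0.431484
Phases: e^{-i·(-1)·3.8913}=-0.731888-0.681425i, e^{-i·(-1)·0.0898}=+0.995971+0.089679i ⇒ D=+0.288158+0.321160i

Re=0.2882 Im=0.3212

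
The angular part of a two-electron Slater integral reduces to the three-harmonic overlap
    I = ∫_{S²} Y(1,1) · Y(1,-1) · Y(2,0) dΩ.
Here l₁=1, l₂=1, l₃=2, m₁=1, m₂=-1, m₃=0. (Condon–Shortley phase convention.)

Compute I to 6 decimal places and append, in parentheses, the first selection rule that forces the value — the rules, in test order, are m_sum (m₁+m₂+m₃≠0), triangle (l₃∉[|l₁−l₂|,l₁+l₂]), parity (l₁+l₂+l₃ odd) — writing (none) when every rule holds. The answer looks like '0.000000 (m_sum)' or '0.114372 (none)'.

Checks pass: Σm=0; 4 even; l₃=2∈[0,2].
(2·1+1)(2·1+1)(2·2+1) = 45
Δ: 0! 2! 2! / 5! → 1/30
sum: t=0:+1/1 = 1/1
3j²(1 1 2; 0 0 0) = Δ·Π!·Σ² = 2/15  (sign +1)
sum: t=0:+1/4 = 1/4
3j²(1 1 2; 1 -1 0) = Δ·Π!·Σ² = 1/30  (sign +1)
combine: 4πI² = 45·2/15·1/30 = 1/5
take √, sign +1: I = 0.12615663
No selection rule forces the value: the integral is nonzero (none).

0.126157 (none)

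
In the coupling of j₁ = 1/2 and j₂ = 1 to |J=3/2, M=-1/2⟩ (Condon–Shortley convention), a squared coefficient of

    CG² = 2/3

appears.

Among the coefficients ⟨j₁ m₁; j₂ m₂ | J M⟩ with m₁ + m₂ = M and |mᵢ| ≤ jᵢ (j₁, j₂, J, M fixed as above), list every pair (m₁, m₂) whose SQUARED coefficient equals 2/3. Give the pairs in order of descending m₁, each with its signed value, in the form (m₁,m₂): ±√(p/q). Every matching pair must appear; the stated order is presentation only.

(-1/2,0): +√(2/3)

Admissible pairs with m₁+m₂ = M = -1/2: (-1/2,0), (1/2,-1)
  (m₁,m₂)=(1/2,-1): CG² = 1/3, CG = +√(1/3)
  (m₁,m₂)=(-1/2,0): CG² = 2/3, CG = +√(2/3)   ← matches the target
Pairs with CG² = 2/3: (-1/2,0): +√(2/3)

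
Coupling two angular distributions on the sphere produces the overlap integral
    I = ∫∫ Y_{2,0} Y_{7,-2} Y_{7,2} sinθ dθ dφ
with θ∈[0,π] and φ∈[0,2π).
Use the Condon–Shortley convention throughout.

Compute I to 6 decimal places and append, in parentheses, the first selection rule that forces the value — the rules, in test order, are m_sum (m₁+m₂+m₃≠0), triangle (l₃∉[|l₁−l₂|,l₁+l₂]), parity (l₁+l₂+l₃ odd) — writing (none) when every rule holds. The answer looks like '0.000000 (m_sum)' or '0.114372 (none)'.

Checks pass: Σm=0; 16 even; l₃=7∈[5,9].
(2·2+1)(2·7+1)(2·7+1) = 1125
Δ: 2! 2! 12! / 17! → 1/185640
sum: t=0:+1/2419200 t=1:−1/518400 t=2:+1/2419200 = -1/907200
3j²(2 7 7; 0 0 0) = Δ·Π!·Σ² = 56/3315  (sign +1)
sum: t=0:+1/2419200 t=1:−1/967680 t=2:+1/8709120 = -11/21772800
3j²(2 7 7; 0 -2 2) = Δ·Π!·Σ² = 242/23205  (sign +1)
combine: 4πI² = 1125·56/3315·242/23205 = 9680/48841
take √, sign +1: I = 0.12558578
No selection rule forces the value: the integral is nonzero (none).

0.125586 (none)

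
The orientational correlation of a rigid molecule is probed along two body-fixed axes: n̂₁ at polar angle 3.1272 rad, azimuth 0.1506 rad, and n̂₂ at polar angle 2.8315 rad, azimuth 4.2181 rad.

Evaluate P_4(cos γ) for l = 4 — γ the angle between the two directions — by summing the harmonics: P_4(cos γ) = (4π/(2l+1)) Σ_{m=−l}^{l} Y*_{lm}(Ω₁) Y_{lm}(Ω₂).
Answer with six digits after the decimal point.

Term-by-term m-sum for l=4 (normalisation 4π/9 = 1.396263):
  [-4]  conj(Y_{4,-4})(Ω₁) = (0.000000, 0.000000) ; Y_{4,-4}(Ω₂) = (-0.001517, 0.003524) ; Δ = (-0.000000, 0.000000)
  [-3]  conj(Y_{4,-3})(Ω₁) = (-0.000003, -0.000002) ; Y_{4,-3}(Ω₂) = (-0.033737, 0.002974) ; Δ = (0.000000, 0.000000)
  [-2]  conj(Y_{4,-2})(Ω₁) = (0.000397, 0.000123) ; Y_{4,-2}(Ω₂) = (-0.091605, -0.139144) ; Δ = (-0.000019, -0.000067)
  [-1]  conj(Y_{4,-1})(Ω₁) = (-0.026914, -0.004084) ; Y_{4,-1}(Ω₂) = (0.218367, -0.405202) ; Δ = (-0.007532, 0.010014)
  [+0]  conj(Y_{4,0})(Ω₁) = (0.845408, -0.000000) ; Y_{4,0}(Ω₂) = (0.484379, 0.000000) ; Δ = (0.409498, 0.000000)
  [+1]  conj(Y_{4,1})(Ω₁) = (0.026914, -0.004084) ; Y_{4,1}(Ω₂) = (-0.218367, -0.405202) ; Δ = (-0.007532, -0.010014)
  [+2]  conj(Y_{4,2})(Ω₁) = (0.000397, -0.000123) ; Y_{4,2}(Ω₂) = (-0.091605, 0.139144) ; Δ = (-0.000019, 0.000067)
  [+3]  conj(Y_{4,3})(Ω₁) = (0.000003, -0.000002) ; Y_{4,3}(Ω₂) = (0.033737, 0.002974) ; Δ = (0.000000, -0.000000)
  [+4]  conj(Y_{4,4})(Ω₁) = (0.000000, -0.000000) ; Y_{4,4}(Ω₂) = (-0.001517, -0.003524) ; Δ = (-0.000000, -0.000000)
Total Σ_m = (0.394396, -0.000000). Multiply by 1.396263: (0.550680, -0.000000). P_4(cos γ) = 0.550680

0.550680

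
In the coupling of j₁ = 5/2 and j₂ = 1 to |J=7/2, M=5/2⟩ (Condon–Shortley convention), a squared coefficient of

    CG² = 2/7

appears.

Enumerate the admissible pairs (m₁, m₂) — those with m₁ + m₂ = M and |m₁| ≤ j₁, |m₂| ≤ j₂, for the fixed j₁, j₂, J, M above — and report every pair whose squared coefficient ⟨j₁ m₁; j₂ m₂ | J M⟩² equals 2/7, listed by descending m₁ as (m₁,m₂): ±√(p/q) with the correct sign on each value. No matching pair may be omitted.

Admissible pairs with m₁+m₂ = M = 5/2: (3/2,1), (5/2,0)
  (m₁,m₂)=(5/2,0): CG² = 2/7, CG = +√(2/7)   ← matches the target
  (m₁,m₂)=(3/2,1): CG² = 5/7, CG = +√(5/7)
Pairs with CG² = 2/7: (5/2,0): +√(2/7)

(5/2,0): +√(2/7)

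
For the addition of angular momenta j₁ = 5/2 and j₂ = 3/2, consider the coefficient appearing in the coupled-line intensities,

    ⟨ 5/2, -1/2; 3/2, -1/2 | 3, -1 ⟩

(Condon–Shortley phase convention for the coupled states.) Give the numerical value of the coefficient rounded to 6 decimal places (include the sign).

√[7·1!4!2!/8! · 2!3!1!2!2!4!] = √(48/5)
  +(−1)^0/∏(0,1,3,1,1,1)! = 1/6  (running 1/6)
  +(−1)^1/∏(1,0,2,0,2,2)! = -1/8  (running 1/24)
⟨..|..⟩ = √(48/5)·(1/24) = +0.129099

+√(1/60) = +0.129099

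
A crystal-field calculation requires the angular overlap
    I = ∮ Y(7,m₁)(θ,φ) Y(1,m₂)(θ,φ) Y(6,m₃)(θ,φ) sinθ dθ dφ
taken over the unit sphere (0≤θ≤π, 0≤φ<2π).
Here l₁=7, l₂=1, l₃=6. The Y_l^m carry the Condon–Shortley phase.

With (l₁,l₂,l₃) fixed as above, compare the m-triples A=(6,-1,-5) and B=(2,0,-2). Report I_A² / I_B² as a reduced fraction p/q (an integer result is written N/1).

Shared (l₁,l₂,l₃)=(7,1,6): N and (l;000)² cancel in I_A²/I_B².
A: Δ = 2!·12!·0!/15! = 1/1365; Racah Σ t=0..0: t=0:+1/79833600 = 1/79833600; ⇒ 3j(7 1 6; 6 -1 -5)² = 2/35, sgn -1
B: Δ = 2!·12!·0!/15! = 1/1365; Racah Σ t=1..1: t=1:−1/967680 = -1/967680; ⇒ 3j(7 1 6; 2 0 -2)² = 3/91, sgn -1
I_A²/I_B² = (2/35)/(3/91) = 26/15

26/15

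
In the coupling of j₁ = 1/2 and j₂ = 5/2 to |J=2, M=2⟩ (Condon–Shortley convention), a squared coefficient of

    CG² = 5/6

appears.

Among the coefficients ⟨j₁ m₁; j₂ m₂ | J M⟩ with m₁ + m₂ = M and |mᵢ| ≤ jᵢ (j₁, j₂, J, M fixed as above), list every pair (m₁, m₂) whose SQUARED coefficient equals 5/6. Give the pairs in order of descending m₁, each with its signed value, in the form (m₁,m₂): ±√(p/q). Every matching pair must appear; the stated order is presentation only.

(-1/2,5/2): −√(5/6)

Admissible pairs with m₁+m₂ = M = 2: (-1/2,5/2), (1/2,3/2)
  (m₁,m₂)=(1/2,3/2): CG² = 1/6, CG = +√(1/6)
  (m₁,m₂)=(-1/2,5/2): CG² = 5/6, CG = −√(5/6)   ← matches the target
Pairs with CG² = 5/6: (-1/2,5/2): −√(5/6)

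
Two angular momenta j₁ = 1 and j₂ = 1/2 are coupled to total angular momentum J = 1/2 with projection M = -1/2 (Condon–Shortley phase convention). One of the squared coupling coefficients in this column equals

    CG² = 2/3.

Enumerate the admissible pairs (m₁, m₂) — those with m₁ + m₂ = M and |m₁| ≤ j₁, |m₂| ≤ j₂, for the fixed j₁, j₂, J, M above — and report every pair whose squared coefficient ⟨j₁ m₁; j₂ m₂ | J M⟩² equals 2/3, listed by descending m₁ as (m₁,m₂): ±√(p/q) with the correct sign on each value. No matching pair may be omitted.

Admissible pairs with m₁+m₂ = M = -1/2: (-1,1/2), (0,-1/2)
  (m₁,m₂)=(0,-1/2): CG² = 1/3, CG = +√(1/3)
  (m₁,m₂)=(-1,1/2): CG² = 2/3, CG = −√(2/3)   ← matches the target
Pairs with CG² = 2/3: (-1,1/2): −√(2/3)

(-1,1/2): −√(2/3)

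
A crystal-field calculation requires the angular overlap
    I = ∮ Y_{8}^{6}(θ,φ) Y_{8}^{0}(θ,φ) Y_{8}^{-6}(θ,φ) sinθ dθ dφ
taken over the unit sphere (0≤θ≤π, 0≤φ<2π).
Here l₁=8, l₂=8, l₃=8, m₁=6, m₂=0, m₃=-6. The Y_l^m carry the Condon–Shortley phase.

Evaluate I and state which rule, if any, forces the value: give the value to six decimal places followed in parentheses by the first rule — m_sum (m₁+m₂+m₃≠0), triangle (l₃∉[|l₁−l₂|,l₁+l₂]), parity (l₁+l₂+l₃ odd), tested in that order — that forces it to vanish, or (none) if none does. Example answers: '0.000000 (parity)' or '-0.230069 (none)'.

0.093155 (none)

m-sum 0 ✓  L=24 even ✓  0≤8≤16 ✓
Π(2lᵢ+1) = 17×17×17 = 4913
triangle coeff Δ(8,8,8) = 1/236637794250
Σ_t [0,8]: t=0:+1/65548320768000 t=1:−1/128024064000 t=2:+1/2985984000 t=3:−1/373248000 t=4:+1/191102976 t=5:−1/373248000 t=6:+1/2985984000 t=7:−1/128024064000 t=8:+1/65548320768000 = 11/20808990720
(3j)²=490/96577 [(8 8 8; 0 0 0)], sign=+1
Σ_t [0,2]: t=0:+1/2341011456000 t=1:−1/128024064000 t=2:+1/83607552000 = 1/218494402560
(3j)²=65/14858 [(8 8 8; 6 0 -6)], sign=+1
⇒ 4πI² = 20825/190969
I = (+1)√(20825/190969/(4π)) = 0.09315499
No selection rule forces the value: the integral is nonzero (none).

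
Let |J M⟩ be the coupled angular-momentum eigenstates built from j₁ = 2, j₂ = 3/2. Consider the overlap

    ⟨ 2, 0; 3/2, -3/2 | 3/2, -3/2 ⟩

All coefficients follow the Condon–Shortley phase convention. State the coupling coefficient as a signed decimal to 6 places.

j₁+j₂−J=2  J+j₁−j₂=2  J−j₁+j₂=1  j₁+j₂+J+1=6
(j₁±m₁, j₂±m₂, J±M) = (2,2,0,3,0,3)
P² = 16/5
sum k=0..0:
  [0] +1/4 = 1/4
S = 1/4
C² = P²·S² = 1/5 ; C = +0.447214

+0.447214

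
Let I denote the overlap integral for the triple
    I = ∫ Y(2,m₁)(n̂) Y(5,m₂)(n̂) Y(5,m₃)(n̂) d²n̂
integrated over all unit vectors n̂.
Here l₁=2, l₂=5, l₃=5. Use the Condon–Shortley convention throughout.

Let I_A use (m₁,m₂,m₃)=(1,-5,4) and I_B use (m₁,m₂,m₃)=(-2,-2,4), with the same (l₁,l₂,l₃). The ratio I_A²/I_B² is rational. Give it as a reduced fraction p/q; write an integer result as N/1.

15/8

l's match ⇒ only the (l;m) 3-j factors differ between A and B.
A: triangle coeff Δ(2,5,5) = 1/38610; Σ_t [0,0]: t=0:+1/80640 = 1/80640; (3j)²=9/286 [(2 5 5; 1 -5 4)], sign=-1
B: triangle coeff Δ(2,5,5) = 1/38610; Σ_t [2,2]: t=2:+1/20160 = 1/20160; (3j)²=12/715 [(2 5 5; -2 -2 4)], sign=-1
I_A²/I_B² = (9/286)/(12/715) = 15/8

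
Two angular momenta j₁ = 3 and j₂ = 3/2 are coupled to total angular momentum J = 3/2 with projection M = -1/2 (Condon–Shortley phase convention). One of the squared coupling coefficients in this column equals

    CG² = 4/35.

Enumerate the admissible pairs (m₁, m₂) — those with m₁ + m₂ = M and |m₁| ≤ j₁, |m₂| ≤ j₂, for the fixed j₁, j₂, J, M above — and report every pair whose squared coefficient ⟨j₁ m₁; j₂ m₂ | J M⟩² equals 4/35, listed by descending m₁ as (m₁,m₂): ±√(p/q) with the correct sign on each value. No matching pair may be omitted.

Admissible pairs with m₁+m₂ = M = -1/2: (-2,3/2), (-1,1/2), (0,-1/2), (1,-3/2)
  (m₁,m₂)=(1,-3/2): CG² = 4/35, CG = +√(4/35)   ← matches the target
  (m₁,m₂)=(0,-1/2): CG² = 9/35, CG = −√(9/35)
  (m₁,m₂)=(-1,1/2): CG² = 12/35, CG = +√(12/35)
  (m₁,m₂)=(-2,3/2): CG² = 2/7, CG = −√(2/7)
Pairs with CG² = 4/35: (1,-3/2): +√(4/35)

(1,-3/2): +√(4/35)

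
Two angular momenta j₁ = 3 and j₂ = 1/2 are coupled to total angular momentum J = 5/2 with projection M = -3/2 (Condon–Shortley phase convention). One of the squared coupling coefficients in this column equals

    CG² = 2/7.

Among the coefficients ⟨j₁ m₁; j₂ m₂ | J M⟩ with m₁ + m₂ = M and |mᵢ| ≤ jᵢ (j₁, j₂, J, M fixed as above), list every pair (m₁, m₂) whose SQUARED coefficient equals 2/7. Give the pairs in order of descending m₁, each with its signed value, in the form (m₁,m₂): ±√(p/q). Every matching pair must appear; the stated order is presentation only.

Admissible pairs with m₁+m₂ = M = -3/2: (-2,1/2), (-1,-1/2)
  (m₁,m₂)=(-1,-1/2): CG² = 2/7, CG = +√(2/7)   ← matches the target
  (m₁,m₂)=(-2,1/2): CG² = 5/7, CG = −√(5/7)
Pairs with CG² = 2/7: (-1,-1/2): +√(2/7)

(-1,-1/2): +√(2/7)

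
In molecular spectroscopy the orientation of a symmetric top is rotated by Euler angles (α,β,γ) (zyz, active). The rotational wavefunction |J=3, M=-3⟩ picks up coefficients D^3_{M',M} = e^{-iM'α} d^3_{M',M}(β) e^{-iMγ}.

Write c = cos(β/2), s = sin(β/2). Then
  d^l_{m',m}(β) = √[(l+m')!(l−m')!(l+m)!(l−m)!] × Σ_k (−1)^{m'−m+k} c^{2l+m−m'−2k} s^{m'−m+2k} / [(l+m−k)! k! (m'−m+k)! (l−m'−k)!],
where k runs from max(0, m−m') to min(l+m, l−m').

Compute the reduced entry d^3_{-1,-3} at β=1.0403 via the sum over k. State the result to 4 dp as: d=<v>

d=0.5424

d^3_{-1,-3}(β=1.0403) via the finite sum:
Half-angle: c=0.867745, s=0.497010. N=√(2·24·1·720)=185.903201
The bounds max(0,m−m')=0 and min(l+m,l−m')=0 give 1 term
  k=0: (−1)^2·185.9032/(48)·0.8677^4·0.4970^2 = +0.542431
d^3_{-1,-3}(1.0403) = +0.542431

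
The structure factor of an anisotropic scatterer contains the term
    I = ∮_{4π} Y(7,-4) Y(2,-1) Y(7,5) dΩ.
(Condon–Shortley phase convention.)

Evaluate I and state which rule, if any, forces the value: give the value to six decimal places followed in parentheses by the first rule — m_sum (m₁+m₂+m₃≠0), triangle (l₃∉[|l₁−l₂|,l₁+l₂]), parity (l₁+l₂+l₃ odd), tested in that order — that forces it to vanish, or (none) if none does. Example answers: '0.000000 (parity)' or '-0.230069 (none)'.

Rules hold: Σm=0, L=16 even, 5≤7≤9.
N = 15·5·15 = 1125
Δ = 2!·12!·2!/17! = 1/185640
Racah Σ t=0..2: t=0:+1/2419200 t=1:−1/518400 t=2:+1/2419200 = -1/907200
⇒ 3j(7 2 7; 0 0 0)² = 56/3315, sgn +1
Racah Σ t=0..1: t=0:+1/79833600 t=1:−1/14515200 = -1/17740800
⇒ 3j(7 2 7; -4 -1 5)² = 729/30940, sgn -1
4πI² = N·(3j₀)²·(3jₘ)² = 21870/48841
I = -1·√(0.44778/4π) = -0.18876748
No selection rule forces the value: the integral is nonzero (none).

-0.188767 (none)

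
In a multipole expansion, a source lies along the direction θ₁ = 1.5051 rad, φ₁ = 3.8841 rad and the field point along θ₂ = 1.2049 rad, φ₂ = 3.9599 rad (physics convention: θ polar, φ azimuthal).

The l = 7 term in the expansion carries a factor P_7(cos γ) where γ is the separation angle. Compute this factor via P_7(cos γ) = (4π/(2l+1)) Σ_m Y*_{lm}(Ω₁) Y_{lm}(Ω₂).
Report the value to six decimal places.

0.045073

Term-by-term m-sum for l=7 (normalisation 4π/15 = 0.837758):
  m=-7: (-0.229696+0.435698i) × (-0.263119-0.163147i) = +0.131520-0.077166i  (running Σ = +0.131520-0.077166i)
  m=-6: (-0.030859-0.117254i) × (+0.087070+0.435214i) = +0.048344-0.023640i  (running Σ = +0.179864-0.100806i)
  m=-5: (-0.288303-0.185178i) × (+0.100657-0.140740i) = -0.055081+0.021936i  (running Σ = +0.124783-0.078869i)
  m=-4: (+0.138548-0.024006i) × (+0.264389-0.035006i) = +0.035790-0.011197i  (running Σ = +0.160573-0.090066i)
  m=-3: (+0.182415-0.236634i) × (-0.216348-0.177353i) = -0.081433+0.018844i  (running Σ = +0.079140-0.071222i)
  m=-2: (+0.012730+0.148039i) × (-0.010473-0.158888i) = +0.023388-0.003573i  (running Σ = +0.102528-0.074795i)
  m=-1: (+0.207905+0.190794i) × (-0.206678+0.220749i) = -0.085087+0.006462i  (running Σ = +0.017441-0.068333i)
  m=0: (-0.150870-0.000000i) × (-0.125397+0.000000i) = +0.018919+0.000000i  (running Σ = +0.036360-0.068333i)
  m=1: (-0.207905+0.190794i) × (+0.206678+0.220749i) = -0.085087-0.006462i  (running Σ = -0.048727-0.074795i)
  m=2: (+0.012730-0.148039i) × (-0.010473+0.158888i) = +0.023388+0.003573i  (running Σ = -0.025339-0.071222i)
  m=3: (-0.182415-0.236634i) × (+0.216348-0.177353i) = -0.081433-0.018844i  (running Σ = -0.106771-0.090066i)
  m=4: (+0.138548+0.024006i) × (+0.264389+0.035006i) = +0.035790+0.011197i  (running Σ = -0.070981-0.078869i)
  m=5: (+0.288303-0.185178i) × (-0.100657-0.140740i) = -0.055081-0.021936i  (running Σ = -0.126063-0.100806i)
  m=6: (-0.030859+0.117254i) × (+0.087070-0.435214i) = +0.048344+0.023640i  (running Σ = -0.077719-0.077166i)
  m=7: (+0.229696+0.435698i) × (+0.263119-0.163147i) = +0.131520+0.077166i  (running Σ = +0.053801+0.000000i)
Accumulated sum +0.053801+0.000000i; after 4π/(2l+1) scaling, +0.045073+0.000000i ⇒ P_7 = 0.045073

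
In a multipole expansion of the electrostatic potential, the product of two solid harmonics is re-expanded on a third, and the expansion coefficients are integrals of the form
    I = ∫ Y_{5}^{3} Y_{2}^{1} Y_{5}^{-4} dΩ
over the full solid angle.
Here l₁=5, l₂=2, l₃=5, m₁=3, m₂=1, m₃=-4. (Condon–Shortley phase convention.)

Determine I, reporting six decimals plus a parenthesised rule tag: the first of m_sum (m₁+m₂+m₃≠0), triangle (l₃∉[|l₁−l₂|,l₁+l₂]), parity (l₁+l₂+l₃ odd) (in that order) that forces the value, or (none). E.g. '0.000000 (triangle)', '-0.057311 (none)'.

Checks pass: Σm=0; 12 even; l₃=5∈[3,7].
(2·5+1)(2·2+1)(2·5+1) = 605
Δ: 2! 8! 2! / 13! → 1/38610
sum: t=0:+1/2880 t=1:−1/576 t=2:+1/2880 = -1/960
3j²(5 2 5; 0 0 0) = Δ·Π!·Σ² = 10/429  (sign +1)
sum: t=1:−1/10080 t=2:+1/80640 = -1/11520
3j²(5 2 5; 3 1 -4) = Δ·Π!·Σ² = 49/1430  (sign +1)
combine: 4πI² = 605·10/429·49/1430 = 245/507
take √, sign +1: I = 0.19609844
No selection rule forces the value: the integral is nonzero (none).

0.196098 (none)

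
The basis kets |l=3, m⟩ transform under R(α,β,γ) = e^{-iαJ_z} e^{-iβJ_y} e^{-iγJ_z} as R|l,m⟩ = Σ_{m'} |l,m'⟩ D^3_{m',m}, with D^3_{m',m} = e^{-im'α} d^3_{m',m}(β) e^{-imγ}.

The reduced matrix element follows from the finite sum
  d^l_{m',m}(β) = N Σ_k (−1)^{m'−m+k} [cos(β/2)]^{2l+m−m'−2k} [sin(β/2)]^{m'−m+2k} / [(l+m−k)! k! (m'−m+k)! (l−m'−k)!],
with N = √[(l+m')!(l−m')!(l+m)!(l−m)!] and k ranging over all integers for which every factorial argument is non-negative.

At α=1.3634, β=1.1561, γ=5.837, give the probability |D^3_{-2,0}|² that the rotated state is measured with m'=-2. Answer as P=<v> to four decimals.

D^3_{-2,0}(1.3634,1.1561,5.8370) = e^{-i·-2·1.3634}·d^3_{-2,0}(1.1561)·e^{-i·0·5.8370}. Compute d first:
c=cos(1.156100/2)=0.837530, s=sin(1.156100/2)=0.546392; N=√[1·120·6·6]=65.726707
The bounds max(0,m−m')=2 and min(l+m,l−m')=3 give 2 terms
  k=2: (−1)^0·65.7267/(12)·0.8375^4·0.5464^2 = +0.804581
  k=3: (−1)^1·65.7267/(12)·0.8375^2·0.5464^4 = -0.342435
d^3_{-2,0}(1.1561) = +0.804581 -0.342435 = +0.462146
|D^3_{-2,0}|² = |d^3_{-2,0}(β)|² = (+0.462146)² = 0.213579 (the z-rotation phases have unit modulus)

P=0.2136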